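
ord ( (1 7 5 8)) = 4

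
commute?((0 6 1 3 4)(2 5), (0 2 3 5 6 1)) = no:(0 6 1 3 4)(2 5)*(0 2 3 5 6 1) = (0 1 5 3 4 2 6), (0 2 3 5 6 1)*(0 6 1 3 4)(2 5) = (0 5 1 6 3 2 4)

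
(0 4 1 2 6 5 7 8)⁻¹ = (0 8 7 5 6 2 1 4)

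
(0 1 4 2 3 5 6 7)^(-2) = (0 6 3 4)(1 7 5 2)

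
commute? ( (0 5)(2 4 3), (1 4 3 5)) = no: (0 5)(2 4 3) * (1 4 3 5) = (0 1 4 5)(2 3), (1 4 3 5) * (0 5)(2 4 3) = (0 5 1 3)(2 4)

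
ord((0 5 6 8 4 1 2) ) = 7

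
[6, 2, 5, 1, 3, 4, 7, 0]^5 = [7, 1, 2, 3, 4, 5, 0, 6]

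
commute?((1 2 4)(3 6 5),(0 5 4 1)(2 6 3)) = no:(1 2 4)(3 6 5) * (0 5 4 1)(2 6 3) = (0 5 2 1 6 4),(0 5 4 1)(2 6 3) * (1 2 4)(3 6 5) = (0 3 4 2 5 1)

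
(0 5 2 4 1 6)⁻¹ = (0 6 1 4 2 5)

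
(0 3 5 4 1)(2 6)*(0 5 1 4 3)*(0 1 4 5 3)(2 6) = (0 1 3 4 5)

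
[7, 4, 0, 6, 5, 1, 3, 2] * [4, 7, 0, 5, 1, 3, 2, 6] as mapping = [0→6, 1→1, 2→4, 3→2, 4→3, 5→7, 6→5, 7→0] 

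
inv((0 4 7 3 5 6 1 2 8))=(0 8 2 1 6 5 3 7 4)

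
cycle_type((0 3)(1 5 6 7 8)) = 2.5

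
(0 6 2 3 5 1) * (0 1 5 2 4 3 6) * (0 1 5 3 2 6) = (0 1 5 3 6 4 2)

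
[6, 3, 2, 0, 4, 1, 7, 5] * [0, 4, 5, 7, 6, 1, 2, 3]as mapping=[0→2, 1→7, 2→5, 3→0, 4→6, 5→4, 6→3, 7→1]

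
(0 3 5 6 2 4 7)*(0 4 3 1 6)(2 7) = (0 1 6 7 4 2 3 5)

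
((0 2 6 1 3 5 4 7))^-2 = (0 4 3 6)(1 2 7 5)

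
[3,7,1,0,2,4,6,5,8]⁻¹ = [3,2,4,0,5,7,6,1,8]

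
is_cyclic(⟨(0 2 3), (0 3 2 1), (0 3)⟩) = no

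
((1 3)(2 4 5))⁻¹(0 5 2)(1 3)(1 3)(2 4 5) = (0 2 4)(1 3)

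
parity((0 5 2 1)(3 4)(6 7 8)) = even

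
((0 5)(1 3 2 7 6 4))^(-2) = (1 6 2)(3 4 7)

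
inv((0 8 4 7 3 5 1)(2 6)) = (0 1 5 3 7 4 8)(2 6)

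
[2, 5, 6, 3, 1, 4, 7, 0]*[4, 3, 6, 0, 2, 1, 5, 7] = [6, 1, 5, 0, 3, 2, 7, 4]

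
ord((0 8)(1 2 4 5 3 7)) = 6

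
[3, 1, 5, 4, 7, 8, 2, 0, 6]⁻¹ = [7, 1, 6, 0, 3, 2, 8, 4, 5]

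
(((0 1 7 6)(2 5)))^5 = (0 1 7 6)(2 5)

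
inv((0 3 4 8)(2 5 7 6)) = (0 8 4 3)(2 6 7 5)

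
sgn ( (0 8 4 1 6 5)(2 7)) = 1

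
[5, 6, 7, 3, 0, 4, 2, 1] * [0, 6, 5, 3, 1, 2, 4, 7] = [2, 4, 7, 3, 0, 1, 5, 6] 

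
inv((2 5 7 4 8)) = (2 8 4 7 5)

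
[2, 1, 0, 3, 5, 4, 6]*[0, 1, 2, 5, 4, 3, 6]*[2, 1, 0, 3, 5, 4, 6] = [0, 1, 2, 4, 3, 5, 6]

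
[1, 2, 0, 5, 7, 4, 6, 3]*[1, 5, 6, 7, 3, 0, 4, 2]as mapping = [0→5, 1→6, 2→1, 3→0, 4→2, 5→3, 6→4, 7→7]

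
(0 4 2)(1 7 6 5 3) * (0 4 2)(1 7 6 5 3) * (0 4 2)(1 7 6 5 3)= (1 5 7 3 6)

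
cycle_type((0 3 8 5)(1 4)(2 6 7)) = 2.3.4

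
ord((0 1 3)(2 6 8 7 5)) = 15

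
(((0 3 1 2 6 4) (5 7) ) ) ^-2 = (0 6 1) (2 3 4) 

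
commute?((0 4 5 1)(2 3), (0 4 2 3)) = no:(0 4 5 1)(2 3)*(0 4 2 3) = (0 2)(1 4 5), (0 4 2 3)*(0 4 5 1)(2 3) = (0 5 1)(3 4)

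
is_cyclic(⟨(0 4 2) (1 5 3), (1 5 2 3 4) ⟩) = no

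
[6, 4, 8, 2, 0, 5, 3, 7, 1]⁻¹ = [4, 8, 3, 6, 1, 5, 0, 7, 2]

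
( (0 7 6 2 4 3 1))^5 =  (0 3 2 7 1 4 6)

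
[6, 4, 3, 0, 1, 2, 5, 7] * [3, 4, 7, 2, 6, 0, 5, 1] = [5, 6, 2, 3, 4, 7, 0, 1]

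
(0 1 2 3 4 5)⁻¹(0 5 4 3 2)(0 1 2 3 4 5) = (0 5 4 3 1)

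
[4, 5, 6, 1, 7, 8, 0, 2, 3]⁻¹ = [6, 3, 7, 8, 0, 1, 2, 4, 5]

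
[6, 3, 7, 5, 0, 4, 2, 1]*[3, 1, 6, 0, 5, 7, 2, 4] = [2, 0, 4, 7, 3, 5, 6, 1]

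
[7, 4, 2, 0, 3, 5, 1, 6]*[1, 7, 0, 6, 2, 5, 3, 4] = [4, 2, 0, 1, 6, 5, 7, 3]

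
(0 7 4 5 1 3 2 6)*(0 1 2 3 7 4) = (0 4 5 2 6 1 7)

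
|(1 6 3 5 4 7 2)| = 7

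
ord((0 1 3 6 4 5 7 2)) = 8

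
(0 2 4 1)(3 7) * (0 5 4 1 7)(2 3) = (0 3)(1 5 4 7 2)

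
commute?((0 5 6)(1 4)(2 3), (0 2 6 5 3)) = no:(0 5 6)(1 4)(2 3) * (0 2 6 5 3) = (0 3 6 2)(1 4), (0 2 6 5 3) * (0 5 6)(1 4)(2 3) = (0 3 5 2)(1 4)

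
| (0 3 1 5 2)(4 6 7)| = 15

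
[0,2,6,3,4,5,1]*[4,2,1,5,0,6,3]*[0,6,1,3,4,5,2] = [4,6,3,5,0,2,1]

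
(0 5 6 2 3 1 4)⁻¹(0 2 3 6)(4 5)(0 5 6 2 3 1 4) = (0 6)(1 2 5 3)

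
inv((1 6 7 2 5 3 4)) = (1 4 3 5 2 7 6)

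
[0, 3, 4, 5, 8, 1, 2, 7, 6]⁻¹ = [0, 5, 6, 1, 2, 3, 8, 7, 4]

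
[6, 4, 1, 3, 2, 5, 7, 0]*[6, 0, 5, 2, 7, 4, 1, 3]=[1, 7, 0, 2, 5, 4, 3, 6]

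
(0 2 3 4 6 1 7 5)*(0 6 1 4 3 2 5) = (0 5 6 4 1 7)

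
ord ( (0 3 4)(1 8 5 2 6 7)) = 6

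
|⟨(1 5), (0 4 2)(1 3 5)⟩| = 18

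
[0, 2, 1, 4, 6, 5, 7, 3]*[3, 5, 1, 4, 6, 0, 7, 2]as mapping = [0→3, 1→1, 2→5, 3→6, 4→7, 5→0, 6→2, 7→4]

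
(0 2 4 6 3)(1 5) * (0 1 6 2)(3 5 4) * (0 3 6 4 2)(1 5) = (0 3 5 4)(1 2 6)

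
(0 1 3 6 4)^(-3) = (0 3 4 1 6)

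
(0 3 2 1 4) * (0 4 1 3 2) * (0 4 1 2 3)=(0 3 4 1 2)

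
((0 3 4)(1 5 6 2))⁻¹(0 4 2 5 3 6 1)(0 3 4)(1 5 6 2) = (0 1 6 4 2 5 3)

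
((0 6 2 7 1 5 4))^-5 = (0 2 1 4 6 7 5)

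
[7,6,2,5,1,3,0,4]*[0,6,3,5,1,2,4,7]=[7,4,3,2,6,5,0,1]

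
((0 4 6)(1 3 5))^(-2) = (0 4 6)(1 3 5)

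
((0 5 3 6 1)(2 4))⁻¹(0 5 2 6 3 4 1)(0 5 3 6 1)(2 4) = (0 5 3 4 1 6 2)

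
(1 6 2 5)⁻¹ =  (1 5 2 6)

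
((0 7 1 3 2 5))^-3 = (0 3)(1 5)(2 7)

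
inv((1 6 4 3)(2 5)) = (1 3 4 6)(2 5)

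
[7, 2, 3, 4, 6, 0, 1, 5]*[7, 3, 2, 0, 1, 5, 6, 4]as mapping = [0→4, 1→2, 2→0, 3→1, 4→6, 5→7, 6→3, 7→5]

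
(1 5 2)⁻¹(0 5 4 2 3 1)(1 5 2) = (0 2 4 1 3 5)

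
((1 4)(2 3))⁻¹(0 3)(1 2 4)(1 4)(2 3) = (0 2)(1 4 3)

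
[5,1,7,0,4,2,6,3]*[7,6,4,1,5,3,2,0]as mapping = [0→3,1→6,2→0,3→7,4→5,5→4,6→2,7→1]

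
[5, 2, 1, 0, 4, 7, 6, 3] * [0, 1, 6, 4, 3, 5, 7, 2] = [5, 6, 1, 0, 3, 2, 7, 4] 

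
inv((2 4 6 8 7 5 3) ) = (2 3 5 7 8 6 4) 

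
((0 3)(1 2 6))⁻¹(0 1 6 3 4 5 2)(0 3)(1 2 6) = (0 4 5 6 3 2 1)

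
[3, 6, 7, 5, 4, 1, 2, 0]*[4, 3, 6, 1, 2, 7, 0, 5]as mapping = [0→1, 1→0, 2→5, 3→7, 4→2, 5→3, 6→6, 7→4]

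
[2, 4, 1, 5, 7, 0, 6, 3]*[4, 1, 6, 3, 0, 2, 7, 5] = [6, 0, 1, 2, 5, 4, 7, 3]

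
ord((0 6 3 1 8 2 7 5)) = 8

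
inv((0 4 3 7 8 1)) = (0 1 8 7 3 4)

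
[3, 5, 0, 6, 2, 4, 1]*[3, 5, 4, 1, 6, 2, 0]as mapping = [0→1, 1→2, 2→3, 3→0, 4→4, 5→6, 6→5]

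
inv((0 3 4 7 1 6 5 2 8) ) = (0 8 2 5 6 1 7 4 3) 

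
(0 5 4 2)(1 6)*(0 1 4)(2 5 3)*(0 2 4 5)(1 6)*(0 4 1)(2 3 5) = (0 5 3 1)(2 6)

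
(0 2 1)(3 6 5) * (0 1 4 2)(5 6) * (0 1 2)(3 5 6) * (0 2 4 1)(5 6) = (1 4 2)(3 5 6)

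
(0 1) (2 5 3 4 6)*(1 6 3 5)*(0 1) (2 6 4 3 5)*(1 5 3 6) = (0 4 3 6 1 5 2) 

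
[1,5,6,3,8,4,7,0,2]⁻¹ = [7,0,8,3,5,1,2,6,4]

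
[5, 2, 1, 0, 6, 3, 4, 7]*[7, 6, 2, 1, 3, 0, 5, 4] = [0, 2, 6, 7, 5, 1, 3, 4]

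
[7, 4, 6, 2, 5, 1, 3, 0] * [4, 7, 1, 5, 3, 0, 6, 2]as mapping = [0→2, 1→3, 2→6, 3→1, 4→0, 5→7, 6→5, 7→4]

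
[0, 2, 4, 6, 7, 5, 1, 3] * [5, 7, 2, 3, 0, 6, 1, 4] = [5, 2, 0, 1, 4, 6, 7, 3]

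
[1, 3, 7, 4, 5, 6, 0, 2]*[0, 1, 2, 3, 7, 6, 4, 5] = [1, 3, 5, 7, 6, 4, 0, 2]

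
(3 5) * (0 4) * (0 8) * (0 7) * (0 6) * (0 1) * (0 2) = (0 4 8 7 6 1 2)(3 5)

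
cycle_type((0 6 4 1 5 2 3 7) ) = 8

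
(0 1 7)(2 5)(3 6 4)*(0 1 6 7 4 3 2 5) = (0 6 3 7 1 4 2)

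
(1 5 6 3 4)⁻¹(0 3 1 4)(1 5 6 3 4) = (0 4 5 1)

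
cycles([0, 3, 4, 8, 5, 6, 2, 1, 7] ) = (1 3 8 7)(2 4 5 6)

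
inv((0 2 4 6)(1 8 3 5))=(0 6 4 2)(1 5 3 8)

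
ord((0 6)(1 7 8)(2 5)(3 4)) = 6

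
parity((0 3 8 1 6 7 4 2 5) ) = even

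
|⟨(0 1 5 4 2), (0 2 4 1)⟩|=120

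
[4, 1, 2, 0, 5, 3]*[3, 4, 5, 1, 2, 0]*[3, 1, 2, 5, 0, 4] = [2, 0, 4, 5, 3, 1]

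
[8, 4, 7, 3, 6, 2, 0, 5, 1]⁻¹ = [6, 8, 5, 3, 1, 7, 4, 2, 0]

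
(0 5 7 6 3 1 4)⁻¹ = (0 4 1 3 6 7 5)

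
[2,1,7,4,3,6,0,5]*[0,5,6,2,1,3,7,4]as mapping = [0→6,1→5,2→4,3→1,4→2,5→7,6→0,7→3]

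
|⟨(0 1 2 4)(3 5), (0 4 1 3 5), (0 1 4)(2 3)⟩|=720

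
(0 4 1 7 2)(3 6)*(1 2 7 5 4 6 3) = (0 6 1 5 4 2)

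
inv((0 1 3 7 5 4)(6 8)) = (0 4 5 7 3 1)(6 8)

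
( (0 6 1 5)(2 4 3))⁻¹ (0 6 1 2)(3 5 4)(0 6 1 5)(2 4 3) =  (0 3 2)(1 5 4 6)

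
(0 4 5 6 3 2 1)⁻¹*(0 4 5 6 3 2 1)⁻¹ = (0 2 6 4 1 3 5)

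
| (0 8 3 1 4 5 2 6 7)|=9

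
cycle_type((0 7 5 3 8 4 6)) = 7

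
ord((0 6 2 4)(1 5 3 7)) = 4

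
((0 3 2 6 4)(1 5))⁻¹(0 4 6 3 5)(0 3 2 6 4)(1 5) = (0 4 2 1 3)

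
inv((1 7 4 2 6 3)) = (1 3 6 2 4 7)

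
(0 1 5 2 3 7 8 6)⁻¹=(0 6 8 7 3 2 5 1)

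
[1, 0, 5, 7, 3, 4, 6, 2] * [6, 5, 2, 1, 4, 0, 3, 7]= [5, 6, 0, 7, 1, 4, 3, 2]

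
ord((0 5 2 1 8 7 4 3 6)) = 9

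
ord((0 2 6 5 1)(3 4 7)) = 15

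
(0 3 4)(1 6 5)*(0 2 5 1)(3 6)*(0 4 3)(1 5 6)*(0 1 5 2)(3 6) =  (0 5 4)(2 3 6)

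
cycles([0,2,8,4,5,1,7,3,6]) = (1 2 8 6 7 3 4 5)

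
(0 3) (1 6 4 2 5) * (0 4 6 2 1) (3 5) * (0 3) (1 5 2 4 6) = (0 2) (1 4 5 3 6) 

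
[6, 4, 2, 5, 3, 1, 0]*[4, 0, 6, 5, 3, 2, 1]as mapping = [0→1, 1→3, 2→6, 3→2, 4→5, 5→0, 6→4]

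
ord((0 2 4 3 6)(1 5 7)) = 15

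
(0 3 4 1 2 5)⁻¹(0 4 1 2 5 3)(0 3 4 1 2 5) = (0 4 3 1 2 5)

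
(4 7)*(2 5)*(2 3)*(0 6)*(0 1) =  (0 6 1) (2 5 3) (4 7) 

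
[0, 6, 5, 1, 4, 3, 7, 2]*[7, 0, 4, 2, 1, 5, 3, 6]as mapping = [0→7, 1→3, 2→5, 3→0, 4→1, 5→2, 6→6, 7→4]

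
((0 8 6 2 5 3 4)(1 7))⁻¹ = (0 4 3 5 2 6 8)(1 7)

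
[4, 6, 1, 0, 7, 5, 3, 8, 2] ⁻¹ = [3, 2, 8, 6, 0, 5, 1, 4, 7] 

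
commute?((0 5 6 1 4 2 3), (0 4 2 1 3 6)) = no:(0 5 6 1 4 2 3)*(0 4 2 1 3 6) = (0 5)(1 2 6 3 4), (0 4 2 1 3 6)*(0 5 6 1 4 2 3) = (0 2 4 3 1)(5 6)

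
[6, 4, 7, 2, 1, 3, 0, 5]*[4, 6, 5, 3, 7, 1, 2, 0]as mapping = [0→2, 1→7, 2→0, 3→5, 4→6, 5→3, 6→4, 7→1]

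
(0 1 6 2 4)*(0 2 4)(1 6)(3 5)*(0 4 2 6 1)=(0 1)(2 4 6)(3 5)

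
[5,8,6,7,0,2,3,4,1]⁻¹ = [4,8,5,6,7,0,2,3,1]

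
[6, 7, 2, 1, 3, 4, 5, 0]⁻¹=[7, 3, 2, 4, 5, 6, 0, 1]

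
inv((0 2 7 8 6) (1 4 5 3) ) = (0 6 8 7 2) (1 3 5 4) 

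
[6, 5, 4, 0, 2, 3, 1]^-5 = [0, 1, 4, 3, 2, 5, 6]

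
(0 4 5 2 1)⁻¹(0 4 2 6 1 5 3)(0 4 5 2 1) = (0 2 3 4 5 1 6)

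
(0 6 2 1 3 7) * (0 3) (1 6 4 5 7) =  (0 4 5 7 3 1) (2 6) 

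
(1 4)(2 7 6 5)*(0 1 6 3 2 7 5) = (0 1 4 6)(2 5 7 3)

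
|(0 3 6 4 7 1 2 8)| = 8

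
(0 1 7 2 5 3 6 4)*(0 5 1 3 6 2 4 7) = (0 3 2 1) (4 5 6 7) 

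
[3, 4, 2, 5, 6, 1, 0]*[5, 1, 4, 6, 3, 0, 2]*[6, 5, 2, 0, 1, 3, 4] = [4, 0, 1, 6, 2, 5, 3]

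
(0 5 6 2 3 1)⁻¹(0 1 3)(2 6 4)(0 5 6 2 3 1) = (0 1 5)(2 4 3)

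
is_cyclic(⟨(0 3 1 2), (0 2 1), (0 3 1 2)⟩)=no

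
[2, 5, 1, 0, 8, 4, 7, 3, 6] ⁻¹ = [3, 2, 0, 7, 5, 1, 8, 6, 4] 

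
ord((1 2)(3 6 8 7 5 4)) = 6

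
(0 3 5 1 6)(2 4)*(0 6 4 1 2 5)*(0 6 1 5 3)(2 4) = (1 2 5 4 3 6)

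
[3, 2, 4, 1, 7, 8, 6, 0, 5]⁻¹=[7, 3, 1, 0, 2, 8, 6, 4, 5]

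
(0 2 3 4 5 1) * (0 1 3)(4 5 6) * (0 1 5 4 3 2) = (1 5 2)(3 4 6)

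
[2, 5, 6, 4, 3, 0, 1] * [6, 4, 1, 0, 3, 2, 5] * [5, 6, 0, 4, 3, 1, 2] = [6, 0, 1, 4, 5, 2, 3]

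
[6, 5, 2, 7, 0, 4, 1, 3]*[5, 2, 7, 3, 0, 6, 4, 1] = [4, 6, 7, 1, 5, 0, 2, 3]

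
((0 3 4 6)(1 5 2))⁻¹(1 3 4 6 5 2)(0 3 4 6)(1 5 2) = (0 2 1 5 4 6)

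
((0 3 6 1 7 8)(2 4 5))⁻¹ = (0 8 7 1 6 3)(2 5 4)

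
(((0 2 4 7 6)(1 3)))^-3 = (0 4 6 2 7)(1 3)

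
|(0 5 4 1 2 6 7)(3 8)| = 14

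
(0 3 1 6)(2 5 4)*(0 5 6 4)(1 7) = (0 3 7 1 4 2 6 5)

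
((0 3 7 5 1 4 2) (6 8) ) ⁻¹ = (0 2 4 1 5 7 3) (6 8) 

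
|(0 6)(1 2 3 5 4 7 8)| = 14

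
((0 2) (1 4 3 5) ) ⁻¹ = (0 2) (1 5 3 4) 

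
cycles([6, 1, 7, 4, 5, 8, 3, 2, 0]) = (0 6 3 4 5 8)(2 7)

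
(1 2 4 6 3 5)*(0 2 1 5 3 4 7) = (0 2 7)(4 6)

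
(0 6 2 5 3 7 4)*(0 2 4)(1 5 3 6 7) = (0 7)(1 5 6 4 2 3)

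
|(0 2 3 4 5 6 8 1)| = 8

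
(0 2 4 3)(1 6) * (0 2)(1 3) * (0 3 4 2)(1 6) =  (0 3)(4 6)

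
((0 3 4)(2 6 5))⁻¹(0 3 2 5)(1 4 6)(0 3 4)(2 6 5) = (0 5 1)(2 3 4 6)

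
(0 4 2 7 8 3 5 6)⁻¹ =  (0 6 5 3 8 7 2 4)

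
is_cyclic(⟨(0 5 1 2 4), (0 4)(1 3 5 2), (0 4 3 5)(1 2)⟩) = no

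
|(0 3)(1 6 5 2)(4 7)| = 4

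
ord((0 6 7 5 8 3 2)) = 7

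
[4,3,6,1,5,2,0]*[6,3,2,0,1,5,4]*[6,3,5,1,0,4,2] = [3,6,0,1,4,5,2]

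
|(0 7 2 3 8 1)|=6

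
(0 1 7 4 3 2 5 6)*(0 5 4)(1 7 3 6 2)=(0 7)(1 3)(2 4 6 5)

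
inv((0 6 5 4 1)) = (0 1 4 5 6)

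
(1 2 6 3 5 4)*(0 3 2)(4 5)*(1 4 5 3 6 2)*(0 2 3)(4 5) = (0 6 1 2 3 4 5)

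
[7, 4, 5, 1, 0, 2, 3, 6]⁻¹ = [4, 3, 5, 6, 1, 2, 7, 0]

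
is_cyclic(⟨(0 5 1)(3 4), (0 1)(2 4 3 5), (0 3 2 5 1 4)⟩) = no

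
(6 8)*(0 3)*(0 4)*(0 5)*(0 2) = (0 3 4 5 2)(6 8)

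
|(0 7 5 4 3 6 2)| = 7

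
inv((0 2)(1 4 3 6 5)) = (0 2)(1 5 6 3 4)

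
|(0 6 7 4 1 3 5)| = 7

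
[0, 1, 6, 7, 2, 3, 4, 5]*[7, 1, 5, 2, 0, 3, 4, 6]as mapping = [0→7, 1→1, 2→4, 3→6, 4→5, 5→2, 6→0, 7→3]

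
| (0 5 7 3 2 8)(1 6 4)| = 6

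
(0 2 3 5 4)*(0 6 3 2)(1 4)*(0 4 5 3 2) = (0 4 6 2)(1 5)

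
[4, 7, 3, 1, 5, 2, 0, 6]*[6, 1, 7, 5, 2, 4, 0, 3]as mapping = [0→2, 1→3, 2→5, 3→1, 4→4, 5→7, 6→6, 7→0]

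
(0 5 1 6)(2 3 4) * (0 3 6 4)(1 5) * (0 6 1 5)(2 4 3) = (0 5)(1 3 6 2)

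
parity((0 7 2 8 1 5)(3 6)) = even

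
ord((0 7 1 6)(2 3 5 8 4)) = 20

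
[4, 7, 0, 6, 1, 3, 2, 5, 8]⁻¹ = [2, 4, 6, 5, 0, 7, 3, 1, 8]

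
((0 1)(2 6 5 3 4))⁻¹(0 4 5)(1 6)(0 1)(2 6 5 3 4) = (0 5)(1 2 3)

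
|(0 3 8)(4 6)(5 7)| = 6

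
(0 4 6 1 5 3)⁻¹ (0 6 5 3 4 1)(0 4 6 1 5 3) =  (0 6 5 4 1 3)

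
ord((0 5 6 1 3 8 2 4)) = 8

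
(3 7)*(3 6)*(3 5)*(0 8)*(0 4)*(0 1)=(0 8 4 1)(3 7 6 5)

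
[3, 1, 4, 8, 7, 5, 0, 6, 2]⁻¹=[6, 1, 8, 0, 2, 5, 7, 4, 3]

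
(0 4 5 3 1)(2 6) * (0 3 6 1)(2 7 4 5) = (0 5 6 7 4 2 1 3)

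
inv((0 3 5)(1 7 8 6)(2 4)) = (0 5 3)(1 6 8 7)(2 4)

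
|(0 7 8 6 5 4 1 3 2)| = 9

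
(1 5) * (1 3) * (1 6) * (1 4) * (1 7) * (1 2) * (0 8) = (0 8)(1 5 3 6 4 7 2)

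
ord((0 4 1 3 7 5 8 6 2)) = 9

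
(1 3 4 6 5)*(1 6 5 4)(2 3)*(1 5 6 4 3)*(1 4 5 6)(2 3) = (1 3 6 2 4)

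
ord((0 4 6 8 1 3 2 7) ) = 8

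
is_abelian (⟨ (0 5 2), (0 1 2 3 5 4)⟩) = no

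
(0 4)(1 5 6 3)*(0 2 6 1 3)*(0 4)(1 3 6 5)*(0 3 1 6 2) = (0 3 2 5 1 6 4)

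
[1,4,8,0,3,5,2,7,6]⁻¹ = [3,0,6,4,1,5,8,7,2]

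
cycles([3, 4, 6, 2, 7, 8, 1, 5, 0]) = (0 3 2 6 1 4 7 5 8)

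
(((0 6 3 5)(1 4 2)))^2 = (0 3)(1 2 4)(5 6)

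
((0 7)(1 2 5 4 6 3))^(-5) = (0 7)(1 2 5 4 6 3)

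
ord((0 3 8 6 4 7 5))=7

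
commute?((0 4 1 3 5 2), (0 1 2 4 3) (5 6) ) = no:(0 4 1 3 5 2)*(0 1 2 4 3) (5 6) = (0 3 6 5 4 2 1), (0 1 2 4 3) (5 6)*(0 4 1 3 5 2) = (0 3 4 5 6 2 1) 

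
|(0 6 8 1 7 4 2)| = 7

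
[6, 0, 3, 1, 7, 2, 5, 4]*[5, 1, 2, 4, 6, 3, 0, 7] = [0, 5, 4, 1, 7, 2, 3, 6]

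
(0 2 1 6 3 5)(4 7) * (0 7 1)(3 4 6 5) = (0 2)(1 5 7 6 4)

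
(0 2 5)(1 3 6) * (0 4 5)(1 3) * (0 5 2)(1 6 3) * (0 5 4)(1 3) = (0 5)(1 6 3)(2 4)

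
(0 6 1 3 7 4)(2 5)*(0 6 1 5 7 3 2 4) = (0 1 2 7)(4 6 5)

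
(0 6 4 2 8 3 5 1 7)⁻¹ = (0 7 1 5 3 8 2 4 6)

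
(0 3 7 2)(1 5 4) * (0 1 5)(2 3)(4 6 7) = (0 2 1)(3 4 5 6 7)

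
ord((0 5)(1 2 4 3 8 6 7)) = 14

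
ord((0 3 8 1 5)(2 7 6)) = 15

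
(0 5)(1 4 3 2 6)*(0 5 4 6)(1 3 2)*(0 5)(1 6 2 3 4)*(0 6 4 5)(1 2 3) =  (0 2)(1 3 4)(5 6)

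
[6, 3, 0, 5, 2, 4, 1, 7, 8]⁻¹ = [2, 6, 4, 1, 5, 3, 0, 7, 8]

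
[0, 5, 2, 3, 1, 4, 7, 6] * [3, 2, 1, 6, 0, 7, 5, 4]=[3, 7, 1, 6, 2, 0, 4, 5]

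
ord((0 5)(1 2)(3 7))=2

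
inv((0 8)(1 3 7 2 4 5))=(0 8)(1 5 4 2 7 3)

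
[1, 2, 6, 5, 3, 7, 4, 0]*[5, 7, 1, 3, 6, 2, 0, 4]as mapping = [0→7, 1→1, 2→0, 3→2, 4→3, 5→4, 6→6, 7→5]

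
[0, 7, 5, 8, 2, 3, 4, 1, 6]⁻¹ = [0, 7, 4, 5, 6, 2, 8, 1, 3]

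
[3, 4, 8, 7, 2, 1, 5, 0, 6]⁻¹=[7, 5, 4, 0, 1, 6, 8, 3, 2]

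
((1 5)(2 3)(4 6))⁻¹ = (1 5)(2 3)(4 6)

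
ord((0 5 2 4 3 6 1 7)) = 8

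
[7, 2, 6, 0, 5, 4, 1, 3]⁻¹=[3, 6, 1, 7, 5, 4, 2, 0]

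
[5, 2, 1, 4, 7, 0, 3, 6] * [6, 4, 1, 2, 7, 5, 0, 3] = [5, 1, 4, 7, 3, 6, 2, 0]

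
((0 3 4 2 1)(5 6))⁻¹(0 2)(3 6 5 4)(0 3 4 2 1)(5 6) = (1 3)(2 4 5 6)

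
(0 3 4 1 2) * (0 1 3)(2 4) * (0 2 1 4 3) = (0 2 4)(1 3)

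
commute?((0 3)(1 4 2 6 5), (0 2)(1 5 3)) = no:(0 3)(1 4 2 6 5)*(0 2)(1 5 3) = (0 1 4)(2 6 3), (0 2)(1 5 3)*(0 3)(1 4 2 6 5) = (0 6 5)(2 3 4)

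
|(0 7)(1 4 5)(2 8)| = 6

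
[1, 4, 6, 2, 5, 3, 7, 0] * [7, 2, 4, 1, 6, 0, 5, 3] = [2, 6, 5, 4, 0, 1, 3, 7]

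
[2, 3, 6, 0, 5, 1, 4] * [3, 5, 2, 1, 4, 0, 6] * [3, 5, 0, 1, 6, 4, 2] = [0, 5, 2, 1, 3, 4, 6]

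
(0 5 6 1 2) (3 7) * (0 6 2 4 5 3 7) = (0 3) (1 4 5 2 6) 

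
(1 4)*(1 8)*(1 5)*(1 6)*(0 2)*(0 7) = (0 2 7)(1 4 8 5 6)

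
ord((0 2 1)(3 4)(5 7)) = 6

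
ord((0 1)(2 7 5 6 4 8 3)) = 14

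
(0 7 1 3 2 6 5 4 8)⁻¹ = (0 8 4 5 6 2 3 1 7)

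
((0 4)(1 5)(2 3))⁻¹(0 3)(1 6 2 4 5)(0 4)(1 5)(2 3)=(0 1 5 6 3)(2 4)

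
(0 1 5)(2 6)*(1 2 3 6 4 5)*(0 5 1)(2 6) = (0 6 3 2 4 1)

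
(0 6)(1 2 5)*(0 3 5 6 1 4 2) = (0 1)(2 6 3 5 4)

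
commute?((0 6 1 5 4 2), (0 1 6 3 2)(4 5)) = no:(0 6 1 5 4 2)*(0 1 6 3 2)(4 5) = (0 3 2 1 4), (0 1 6 3 2)(4 5)*(0 6 1 5 4 2) = (0 5 2 6 3)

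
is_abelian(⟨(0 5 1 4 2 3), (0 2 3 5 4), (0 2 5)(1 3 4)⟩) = no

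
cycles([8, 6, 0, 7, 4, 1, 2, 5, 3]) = (0 8 3 7 5 1 6 2)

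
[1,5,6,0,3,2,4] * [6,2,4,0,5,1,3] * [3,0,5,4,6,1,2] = [5,0,4,2,3,6,1]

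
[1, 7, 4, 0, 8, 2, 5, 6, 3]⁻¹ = [3, 0, 5, 8, 2, 6, 7, 1, 4]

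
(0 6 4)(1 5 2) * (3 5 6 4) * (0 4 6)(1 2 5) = (0 6 3 1)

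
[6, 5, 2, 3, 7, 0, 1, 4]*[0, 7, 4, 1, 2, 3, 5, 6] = [5, 3, 4, 1, 6, 0, 7, 2]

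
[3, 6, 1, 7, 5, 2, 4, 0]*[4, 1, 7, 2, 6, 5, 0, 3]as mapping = [0→2, 1→0, 2→1, 3→3, 4→5, 5→7, 6→6, 7→4]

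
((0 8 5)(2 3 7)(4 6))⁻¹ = (0 5 8)(2 7 3)(4 6)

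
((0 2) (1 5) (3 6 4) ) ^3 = (0 2) (1 5) 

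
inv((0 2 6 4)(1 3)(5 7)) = (0 4 6 2)(1 3)(5 7)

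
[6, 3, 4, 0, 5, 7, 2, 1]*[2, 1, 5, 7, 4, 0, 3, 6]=[3, 7, 4, 2, 0, 6, 5, 1]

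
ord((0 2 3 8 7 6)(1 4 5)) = 6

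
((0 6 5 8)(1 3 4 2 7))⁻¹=(0 8 5 6)(1 7 2 4 3)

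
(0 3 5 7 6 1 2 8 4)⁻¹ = (0 4 8 2 1 6 7 5 3)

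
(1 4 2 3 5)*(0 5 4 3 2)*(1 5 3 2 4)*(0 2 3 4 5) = (0 4 2 5)(1 3)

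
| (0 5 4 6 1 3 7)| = 7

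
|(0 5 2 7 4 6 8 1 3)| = 9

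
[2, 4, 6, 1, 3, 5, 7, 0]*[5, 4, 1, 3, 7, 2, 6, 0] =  [1, 7, 6, 4, 3, 2, 0, 5]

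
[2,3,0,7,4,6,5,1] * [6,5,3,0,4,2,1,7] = [3,0,6,7,4,1,2,5]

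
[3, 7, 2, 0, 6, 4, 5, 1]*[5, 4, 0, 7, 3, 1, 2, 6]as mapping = [0→7, 1→6, 2→0, 3→5, 4→2, 5→3, 6→1, 7→4]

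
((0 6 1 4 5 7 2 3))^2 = (0 1 5 2)(3 6 4 7)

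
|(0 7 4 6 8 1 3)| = 7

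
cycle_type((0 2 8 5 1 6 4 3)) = 8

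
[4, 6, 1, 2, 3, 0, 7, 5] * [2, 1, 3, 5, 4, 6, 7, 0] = [4, 7, 1, 3, 5, 2, 0, 6]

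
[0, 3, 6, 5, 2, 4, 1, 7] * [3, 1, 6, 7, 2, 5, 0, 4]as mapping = [0→3, 1→7, 2→0, 3→5, 4→6, 5→2, 6→1, 7→4]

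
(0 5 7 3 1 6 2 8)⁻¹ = (0 8 2 6 1 3 7 5)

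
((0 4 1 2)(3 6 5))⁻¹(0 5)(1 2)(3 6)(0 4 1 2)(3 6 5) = (0 2)(3 4)(5 6)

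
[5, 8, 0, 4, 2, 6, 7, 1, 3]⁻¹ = [2, 7, 4, 8, 3, 0, 5, 6, 1]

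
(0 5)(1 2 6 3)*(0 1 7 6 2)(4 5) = (0 4 5 1)(3 7 6)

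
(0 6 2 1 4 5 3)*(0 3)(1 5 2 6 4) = (0 4 2 5)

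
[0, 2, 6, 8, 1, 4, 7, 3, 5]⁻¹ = [0, 4, 1, 7, 5, 8, 2, 6, 3]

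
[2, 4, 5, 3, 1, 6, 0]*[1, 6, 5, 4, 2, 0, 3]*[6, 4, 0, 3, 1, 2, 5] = [2, 0, 6, 1, 5, 3, 4]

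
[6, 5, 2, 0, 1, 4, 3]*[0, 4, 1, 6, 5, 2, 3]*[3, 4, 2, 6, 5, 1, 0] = [6, 2, 4, 3, 5, 1, 0]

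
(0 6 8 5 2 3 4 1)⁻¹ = (0 1 4 3 2 5 8 6)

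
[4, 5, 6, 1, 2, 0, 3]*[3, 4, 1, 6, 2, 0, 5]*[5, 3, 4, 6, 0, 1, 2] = [4, 5, 1, 0, 3, 6, 2]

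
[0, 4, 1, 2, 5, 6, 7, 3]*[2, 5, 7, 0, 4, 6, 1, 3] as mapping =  [0→2, 1→4, 2→5, 3→7, 4→6, 5→1, 6→3, 7→0] 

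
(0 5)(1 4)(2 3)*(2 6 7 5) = (0 2 3 6 7 5)(1 4)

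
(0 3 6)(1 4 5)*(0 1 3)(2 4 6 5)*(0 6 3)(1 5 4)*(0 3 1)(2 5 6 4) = (0 4 5 3 2)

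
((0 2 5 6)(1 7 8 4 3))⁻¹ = (0 6 5 2)(1 3 4 8 7)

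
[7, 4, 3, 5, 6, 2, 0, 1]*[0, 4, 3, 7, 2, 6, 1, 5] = [5, 2, 7, 6, 1, 3, 0, 4]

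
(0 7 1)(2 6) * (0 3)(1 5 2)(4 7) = (0 4 7 5 2 6 1 3)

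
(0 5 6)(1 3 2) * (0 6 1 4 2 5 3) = (0 3 5 1)(2 4)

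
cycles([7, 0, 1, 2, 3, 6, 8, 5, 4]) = (0 7 5 6 8 4 3 2 1)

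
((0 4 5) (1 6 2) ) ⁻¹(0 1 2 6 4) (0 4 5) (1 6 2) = (1 2 5 4 6) 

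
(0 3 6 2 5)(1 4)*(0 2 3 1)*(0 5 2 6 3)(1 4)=(0 4 5 6)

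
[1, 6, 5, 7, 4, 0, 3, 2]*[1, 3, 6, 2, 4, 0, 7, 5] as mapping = [0→3, 1→7, 2→0, 3→5, 4→4, 5→1, 6→2, 7→6] 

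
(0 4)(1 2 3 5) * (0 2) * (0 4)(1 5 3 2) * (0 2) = (0 2)(1 4)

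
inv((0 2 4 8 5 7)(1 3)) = (0 7 5 8 4 2)(1 3)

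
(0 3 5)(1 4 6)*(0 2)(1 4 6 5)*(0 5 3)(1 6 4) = (1 4 3 6)(2 5)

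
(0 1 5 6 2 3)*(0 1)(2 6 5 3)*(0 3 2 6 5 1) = (0 3)(1 2 6 5)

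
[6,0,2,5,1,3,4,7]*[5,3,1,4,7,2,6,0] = [6,5,1,2,3,4,7,0]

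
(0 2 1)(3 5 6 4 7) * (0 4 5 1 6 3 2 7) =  (0 7 2 6 5 3 1 4)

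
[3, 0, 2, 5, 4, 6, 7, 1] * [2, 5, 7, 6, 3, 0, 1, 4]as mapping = [0→6, 1→2, 2→7, 3→0, 4→3, 5→1, 6→4, 7→5]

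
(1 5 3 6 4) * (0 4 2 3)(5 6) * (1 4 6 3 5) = (0 6 2 5)(1 3)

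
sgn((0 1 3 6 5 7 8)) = 1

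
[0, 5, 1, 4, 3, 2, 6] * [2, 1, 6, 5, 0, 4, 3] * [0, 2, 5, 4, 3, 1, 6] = [5, 3, 2, 0, 1, 6, 4]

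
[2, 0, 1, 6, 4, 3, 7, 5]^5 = [1, 2, 0, 6, 4, 3, 7, 5]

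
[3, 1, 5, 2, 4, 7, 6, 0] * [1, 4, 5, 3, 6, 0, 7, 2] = [3, 4, 0, 5, 6, 2, 7, 1]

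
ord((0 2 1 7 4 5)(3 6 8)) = 6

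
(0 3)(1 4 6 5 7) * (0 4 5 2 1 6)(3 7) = (0 7 6 2 1 5 3 4)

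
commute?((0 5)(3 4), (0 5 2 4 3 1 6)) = no:(0 5)(3 4)*(0 5 2 4 3 1 6) = (0 2 4 1 6), (0 5 2 4 3 1 6)*(0 5)(3 4) = (1 6 5 2 3)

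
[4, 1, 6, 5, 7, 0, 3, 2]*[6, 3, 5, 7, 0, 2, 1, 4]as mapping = [0→0, 1→3, 2→1, 3→2, 4→4, 5→6, 6→7, 7→5]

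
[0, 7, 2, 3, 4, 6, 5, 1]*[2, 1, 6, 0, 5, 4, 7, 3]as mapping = [0→2, 1→3, 2→6, 3→0, 4→5, 5→7, 6→4, 7→1]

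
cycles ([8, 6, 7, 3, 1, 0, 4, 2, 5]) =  (0 8 5) (1 6 4) (2 7) 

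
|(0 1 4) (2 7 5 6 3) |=15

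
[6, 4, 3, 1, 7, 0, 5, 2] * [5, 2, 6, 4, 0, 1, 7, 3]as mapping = [0→7, 1→0, 2→4, 3→2, 4→3, 5→5, 6→1, 7→6]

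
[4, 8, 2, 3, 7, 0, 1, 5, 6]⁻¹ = [5, 6, 2, 3, 0, 7, 8, 4, 1]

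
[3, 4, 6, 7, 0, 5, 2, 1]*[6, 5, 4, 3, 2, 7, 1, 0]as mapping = [0→3, 1→2, 2→1, 3→0, 4→6, 5→7, 6→4, 7→5]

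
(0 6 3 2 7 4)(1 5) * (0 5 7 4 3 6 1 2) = (0 1 7 3)(2 4 5)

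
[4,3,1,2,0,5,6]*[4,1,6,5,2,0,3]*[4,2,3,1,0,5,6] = [3,5,2,6,0,4,1]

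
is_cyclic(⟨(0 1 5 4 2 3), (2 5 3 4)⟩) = no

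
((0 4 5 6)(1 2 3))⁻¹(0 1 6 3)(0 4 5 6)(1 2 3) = (0 1 4 2)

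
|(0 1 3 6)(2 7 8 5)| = 4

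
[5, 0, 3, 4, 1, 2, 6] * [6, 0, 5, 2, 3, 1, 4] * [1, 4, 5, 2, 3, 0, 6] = [4, 6, 5, 2, 1, 0, 3]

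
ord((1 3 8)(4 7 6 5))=12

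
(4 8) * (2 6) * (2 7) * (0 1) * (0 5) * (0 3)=(0 1 5 3)(2 6 7)(4 8)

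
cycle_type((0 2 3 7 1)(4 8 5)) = 3.5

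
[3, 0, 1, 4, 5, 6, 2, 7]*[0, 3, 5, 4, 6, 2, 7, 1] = [4, 0, 3, 6, 2, 7, 5, 1] 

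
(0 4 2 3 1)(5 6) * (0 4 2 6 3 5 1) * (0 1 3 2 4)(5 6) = (0 4 5 2 6 3 1)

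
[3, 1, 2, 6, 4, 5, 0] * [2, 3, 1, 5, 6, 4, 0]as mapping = [0→5, 1→3, 2→1, 3→0, 4→6, 5→4, 6→2]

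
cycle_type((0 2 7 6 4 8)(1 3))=2.6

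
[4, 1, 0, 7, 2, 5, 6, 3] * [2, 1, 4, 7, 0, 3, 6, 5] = [0, 1, 2, 5, 4, 3, 6, 7]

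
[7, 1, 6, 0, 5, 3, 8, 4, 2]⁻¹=[3, 1, 8, 5, 7, 4, 2, 0, 6]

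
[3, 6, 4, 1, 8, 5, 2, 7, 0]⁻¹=[8, 3, 6, 0, 2, 5, 1, 7, 4]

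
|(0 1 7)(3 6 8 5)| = 12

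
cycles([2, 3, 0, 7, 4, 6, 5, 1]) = (0 2)(1 3 7)(5 6)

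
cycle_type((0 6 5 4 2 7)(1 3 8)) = 3.6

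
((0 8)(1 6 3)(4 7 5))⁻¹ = (0 8)(1 3 6)(4 5 7)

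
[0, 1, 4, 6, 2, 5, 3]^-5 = [0, 1, 4, 6, 2, 5, 3]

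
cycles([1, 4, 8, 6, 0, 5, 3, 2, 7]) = (0 1 4)(2 8 7)(3 6)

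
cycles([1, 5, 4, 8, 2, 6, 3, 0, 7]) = (0 1 5 6 3 8 7)(2 4)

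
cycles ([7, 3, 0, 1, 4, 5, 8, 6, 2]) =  (0 7 6 8 2)(1 3)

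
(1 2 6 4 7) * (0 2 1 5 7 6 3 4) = (0 2 3 4 6)(5 7)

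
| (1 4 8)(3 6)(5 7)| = 6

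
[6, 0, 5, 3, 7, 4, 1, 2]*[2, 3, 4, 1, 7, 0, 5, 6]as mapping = [0→5, 1→2, 2→0, 3→1, 4→6, 5→7, 6→3, 7→4]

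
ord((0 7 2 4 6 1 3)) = 7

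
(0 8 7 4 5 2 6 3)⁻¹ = (0 3 6 2 5 4 7 8)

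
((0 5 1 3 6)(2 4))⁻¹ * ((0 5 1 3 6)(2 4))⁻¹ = (0 3 5 6 1)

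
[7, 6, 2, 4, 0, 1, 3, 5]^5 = [3, 7, 2, 1, 6, 0, 5, 4]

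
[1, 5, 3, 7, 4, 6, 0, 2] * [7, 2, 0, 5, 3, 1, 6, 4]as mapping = [0→2, 1→1, 2→5, 3→4, 4→3, 5→6, 6→7, 7→0]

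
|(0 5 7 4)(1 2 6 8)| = 4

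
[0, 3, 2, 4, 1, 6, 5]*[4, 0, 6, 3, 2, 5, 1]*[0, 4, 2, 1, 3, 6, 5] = [3, 1, 5, 2, 0, 4, 6]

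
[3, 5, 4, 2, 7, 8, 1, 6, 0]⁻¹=[8, 6, 3, 0, 2, 1, 7, 4, 5]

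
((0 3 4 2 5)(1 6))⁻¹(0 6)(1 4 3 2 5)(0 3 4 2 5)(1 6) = (0 6 2 4 5)(1 3)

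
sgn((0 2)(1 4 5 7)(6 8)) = -1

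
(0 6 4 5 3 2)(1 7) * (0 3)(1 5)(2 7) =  (0 6 4 1 2 3 7 5)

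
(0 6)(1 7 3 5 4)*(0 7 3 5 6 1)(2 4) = (0 1 3 6 7 5 2 4)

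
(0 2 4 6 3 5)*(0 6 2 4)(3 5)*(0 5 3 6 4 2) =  (0 2 5 4)(3 6)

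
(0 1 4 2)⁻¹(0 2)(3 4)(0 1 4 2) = (0 1)(2 3)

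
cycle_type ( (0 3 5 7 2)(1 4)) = 2.5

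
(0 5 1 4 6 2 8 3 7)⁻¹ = (0 7 3 8 2 6 4 1 5)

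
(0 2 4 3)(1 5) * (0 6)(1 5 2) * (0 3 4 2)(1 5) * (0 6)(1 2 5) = (0 1 6 3)(2 5)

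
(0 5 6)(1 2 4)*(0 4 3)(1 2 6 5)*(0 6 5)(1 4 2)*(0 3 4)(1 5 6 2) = (1 6)(2 4 5 3)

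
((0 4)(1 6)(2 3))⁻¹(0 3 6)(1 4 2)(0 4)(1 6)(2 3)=(0 3 6)(1 4 2)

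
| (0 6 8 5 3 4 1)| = 7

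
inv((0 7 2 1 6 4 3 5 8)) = (0 8 5 3 4 6 1 2 7)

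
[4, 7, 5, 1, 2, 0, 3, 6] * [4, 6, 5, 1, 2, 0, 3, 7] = [2, 7, 0, 6, 5, 4, 1, 3]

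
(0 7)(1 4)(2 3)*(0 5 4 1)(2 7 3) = (0 3 7 5 4)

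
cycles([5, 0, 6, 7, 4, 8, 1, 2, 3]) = (0 5 8 3 7 2 6 1)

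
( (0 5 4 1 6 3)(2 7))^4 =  (0 6 4)(1 5 3)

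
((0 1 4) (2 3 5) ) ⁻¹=(0 4 1) (2 5 3) 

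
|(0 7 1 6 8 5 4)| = 7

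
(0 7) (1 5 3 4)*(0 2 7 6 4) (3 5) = (0 6 4 1 3) (2 7) 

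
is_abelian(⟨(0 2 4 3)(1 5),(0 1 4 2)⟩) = no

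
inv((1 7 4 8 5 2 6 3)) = (1 3 6 2 5 8 4 7)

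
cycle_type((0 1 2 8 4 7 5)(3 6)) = 2.7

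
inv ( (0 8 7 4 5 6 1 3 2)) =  (0 2 3 1 6 5 4 7 8)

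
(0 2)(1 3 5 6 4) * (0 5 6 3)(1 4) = (0 2 5 3 6 1)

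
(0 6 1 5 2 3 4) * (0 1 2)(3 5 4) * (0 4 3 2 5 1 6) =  (1 3 2)(4 6 5)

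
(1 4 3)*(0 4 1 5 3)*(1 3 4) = (0 1 3 5 4)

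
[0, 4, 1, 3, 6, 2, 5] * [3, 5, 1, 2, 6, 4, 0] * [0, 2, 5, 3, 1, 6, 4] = [3, 4, 6, 5, 0, 2, 1]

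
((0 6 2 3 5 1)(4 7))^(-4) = (0 2 5)(1 6 3)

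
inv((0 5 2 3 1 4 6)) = (0 6 4 1 3 2 5)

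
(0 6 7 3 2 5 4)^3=(0 3 4 7 5 6 2)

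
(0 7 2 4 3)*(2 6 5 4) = (0 7 6 5 4 3)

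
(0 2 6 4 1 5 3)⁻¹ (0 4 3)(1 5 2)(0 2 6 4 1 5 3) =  (0 2 1)(3 6 5)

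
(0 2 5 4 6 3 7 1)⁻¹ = (0 1 7 3 6 4 5 2)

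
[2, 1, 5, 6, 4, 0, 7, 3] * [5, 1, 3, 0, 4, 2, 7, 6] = [3, 1, 2, 7, 4, 5, 6, 0]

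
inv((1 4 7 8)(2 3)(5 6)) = (1 8 7 4)(2 3)(5 6)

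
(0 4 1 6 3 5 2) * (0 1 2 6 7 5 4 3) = (0 3 4 2 1 7 5 6) 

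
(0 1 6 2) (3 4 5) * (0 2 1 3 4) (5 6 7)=(0 3) (1 7 5 4 6) 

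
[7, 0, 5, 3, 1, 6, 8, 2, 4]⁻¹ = [1, 4, 7, 3, 8, 2, 5, 0, 6]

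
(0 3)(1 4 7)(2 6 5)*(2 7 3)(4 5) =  (0 2 6 4 3)(1 5 7)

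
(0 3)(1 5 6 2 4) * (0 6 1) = (0 3 6 2 4)(1 5)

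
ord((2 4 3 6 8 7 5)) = 7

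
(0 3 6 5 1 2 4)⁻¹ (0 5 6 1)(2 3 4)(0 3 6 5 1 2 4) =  (0 4 6)(1 5 2 3)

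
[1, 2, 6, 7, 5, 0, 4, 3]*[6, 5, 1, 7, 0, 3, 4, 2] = [5, 1, 4, 2, 3, 6, 0, 7]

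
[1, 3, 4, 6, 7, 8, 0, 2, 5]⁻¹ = [6, 0, 7, 1, 2, 8, 3, 4, 5]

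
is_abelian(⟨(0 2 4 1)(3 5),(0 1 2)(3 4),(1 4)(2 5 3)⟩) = no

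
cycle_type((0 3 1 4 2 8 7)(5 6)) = 2.7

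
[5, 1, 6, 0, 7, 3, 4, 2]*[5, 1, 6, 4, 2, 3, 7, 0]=[3, 1, 7, 5, 0, 4, 2, 6]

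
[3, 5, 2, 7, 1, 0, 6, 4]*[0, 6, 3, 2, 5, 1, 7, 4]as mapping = [0→2, 1→1, 2→3, 3→4, 4→6, 5→0, 6→7, 7→5]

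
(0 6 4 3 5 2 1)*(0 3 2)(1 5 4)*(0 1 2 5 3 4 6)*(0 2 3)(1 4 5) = (0 2)(1 5 4)(3 6)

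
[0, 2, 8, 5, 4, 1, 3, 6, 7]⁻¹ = [0, 5, 1, 6, 4, 3, 7, 8, 2]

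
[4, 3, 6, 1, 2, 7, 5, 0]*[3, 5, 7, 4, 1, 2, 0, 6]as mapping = [0→1, 1→4, 2→0, 3→5, 4→7, 5→6, 6→2, 7→3]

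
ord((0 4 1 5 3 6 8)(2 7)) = 14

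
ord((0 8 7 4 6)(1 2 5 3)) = 20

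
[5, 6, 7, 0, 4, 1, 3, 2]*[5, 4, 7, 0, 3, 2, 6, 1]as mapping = [0→2, 1→6, 2→1, 3→5, 4→3, 5→4, 6→0, 7→7]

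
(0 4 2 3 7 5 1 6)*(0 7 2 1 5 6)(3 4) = (0 3 2 4 1)(6 7)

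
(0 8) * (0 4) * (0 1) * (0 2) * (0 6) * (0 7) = (0 8 4 1 2 6 7) 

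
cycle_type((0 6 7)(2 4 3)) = 3^2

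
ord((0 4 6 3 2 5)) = 6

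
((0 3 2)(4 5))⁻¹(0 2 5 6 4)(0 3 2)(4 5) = (0 4 6 5 3)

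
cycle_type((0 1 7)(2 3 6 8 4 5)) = 3.6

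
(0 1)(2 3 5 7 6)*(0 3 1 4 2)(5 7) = (0 4 2 1 3 7 6)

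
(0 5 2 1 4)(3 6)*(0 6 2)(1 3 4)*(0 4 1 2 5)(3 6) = (1 2 6)(3 5 4)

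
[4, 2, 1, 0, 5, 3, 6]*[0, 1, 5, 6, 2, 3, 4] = [2, 5, 1, 0, 3, 6, 4]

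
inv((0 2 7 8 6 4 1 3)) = (0 3 1 4 6 8 7 2)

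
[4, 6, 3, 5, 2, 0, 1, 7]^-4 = [4, 1, 3, 5, 2, 0, 6, 7]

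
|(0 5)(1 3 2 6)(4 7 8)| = 12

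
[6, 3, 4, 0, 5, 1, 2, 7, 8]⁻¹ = [3, 5, 6, 1, 2, 4, 0, 7, 8]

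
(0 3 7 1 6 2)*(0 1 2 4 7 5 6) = (0 3 5 6 4 7 2 1)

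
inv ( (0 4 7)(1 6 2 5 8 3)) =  (0 7 4)(1 3 8 5 2 6)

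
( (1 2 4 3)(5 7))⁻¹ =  (1 3 4 2)(5 7)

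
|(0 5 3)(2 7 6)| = 3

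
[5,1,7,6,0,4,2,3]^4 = [5,1,2,3,0,4,6,7]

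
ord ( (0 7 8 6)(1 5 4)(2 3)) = 12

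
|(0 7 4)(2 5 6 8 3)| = 15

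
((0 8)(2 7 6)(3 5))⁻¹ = (0 8)(2 6 7)(3 5)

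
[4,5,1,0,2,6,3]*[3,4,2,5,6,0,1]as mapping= [0→6,1→0,2→4,3→3,4→2,5→1,6→5]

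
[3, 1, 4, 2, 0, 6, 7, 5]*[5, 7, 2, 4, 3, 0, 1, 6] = [4, 7, 3, 2, 5, 1, 6, 0]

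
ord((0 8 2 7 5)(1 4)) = 10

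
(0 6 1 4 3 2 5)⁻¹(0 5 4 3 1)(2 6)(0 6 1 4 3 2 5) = (0 3 2 4 6)(1 5)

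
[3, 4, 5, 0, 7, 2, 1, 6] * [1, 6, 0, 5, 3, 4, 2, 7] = [5, 3, 4, 1, 7, 0, 6, 2]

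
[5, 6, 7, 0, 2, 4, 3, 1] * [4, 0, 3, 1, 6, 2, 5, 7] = [2, 5, 7, 4, 3, 6, 1, 0]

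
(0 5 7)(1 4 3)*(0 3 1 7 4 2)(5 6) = (0 6 5 4 1 2)(3 7)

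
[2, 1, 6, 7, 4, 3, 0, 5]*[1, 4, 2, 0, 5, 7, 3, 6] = [2, 4, 3, 6, 5, 0, 1, 7]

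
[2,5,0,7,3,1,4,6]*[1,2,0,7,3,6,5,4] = [0,6,1,4,7,2,3,5]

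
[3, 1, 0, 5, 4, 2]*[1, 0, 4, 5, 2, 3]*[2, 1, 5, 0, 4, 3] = [3, 2, 1, 0, 5, 4]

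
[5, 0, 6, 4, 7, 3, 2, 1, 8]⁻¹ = [1, 7, 6, 5, 3, 0, 2, 4, 8]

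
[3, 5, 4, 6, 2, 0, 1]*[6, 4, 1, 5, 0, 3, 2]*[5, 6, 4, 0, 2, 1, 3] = [1, 0, 5, 4, 6, 3, 2]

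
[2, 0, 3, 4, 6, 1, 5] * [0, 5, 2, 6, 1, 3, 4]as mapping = [0→2, 1→0, 2→6, 3→1, 4→4, 5→5, 6→3]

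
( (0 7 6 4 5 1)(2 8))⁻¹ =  (0 1 5 4 6 7)(2 8)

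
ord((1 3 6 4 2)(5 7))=10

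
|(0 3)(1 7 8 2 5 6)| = 6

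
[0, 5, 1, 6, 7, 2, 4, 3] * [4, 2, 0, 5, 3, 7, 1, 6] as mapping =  [0→4, 1→7, 2→2, 3→1, 4→6, 5→0, 6→3, 7→5] 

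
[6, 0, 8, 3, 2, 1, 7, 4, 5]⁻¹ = [1, 5, 4, 3, 7, 8, 0, 6, 2]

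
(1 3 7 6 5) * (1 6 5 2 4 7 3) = (2 4 7 5 6)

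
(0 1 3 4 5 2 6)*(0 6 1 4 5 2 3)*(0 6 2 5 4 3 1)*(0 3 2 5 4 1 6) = (0 2 3 1)(5 6)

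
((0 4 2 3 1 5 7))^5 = (0 5 3 4 7 1 2)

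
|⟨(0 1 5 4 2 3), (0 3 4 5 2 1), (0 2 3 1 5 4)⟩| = 720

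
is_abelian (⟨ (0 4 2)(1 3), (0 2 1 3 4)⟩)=no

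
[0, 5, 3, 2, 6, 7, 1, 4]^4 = [0, 6, 2, 3, 7, 1, 4, 5]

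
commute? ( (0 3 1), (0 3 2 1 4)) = no: (0 3 1)*(0 3 2 1 4) = (0 2 1 3 4), (0 3 2 1 4)*(0 3 1) = (0 1 4 3 2)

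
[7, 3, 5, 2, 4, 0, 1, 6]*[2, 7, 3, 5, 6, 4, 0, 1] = [1, 5, 4, 3, 6, 2, 7, 0]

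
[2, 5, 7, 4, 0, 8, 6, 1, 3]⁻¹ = [4, 7, 0, 8, 3, 1, 6, 2, 5]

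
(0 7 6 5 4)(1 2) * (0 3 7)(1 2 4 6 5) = (1 4 3 7 5 6)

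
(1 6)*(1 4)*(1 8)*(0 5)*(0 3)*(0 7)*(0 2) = (0 5 3 7 2)(1 6 4 8)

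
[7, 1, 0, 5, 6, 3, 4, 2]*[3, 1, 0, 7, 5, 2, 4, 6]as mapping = [0→6, 1→1, 2→3, 3→2, 4→4, 5→7, 6→5, 7→0]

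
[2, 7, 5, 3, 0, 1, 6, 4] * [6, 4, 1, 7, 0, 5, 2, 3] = [1, 3, 5, 7, 6, 4, 2, 0]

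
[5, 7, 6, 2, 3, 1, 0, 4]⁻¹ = [6, 5, 3, 4, 7, 0, 2, 1]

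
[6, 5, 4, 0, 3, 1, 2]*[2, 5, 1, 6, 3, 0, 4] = [4, 0, 3, 2, 6, 5, 1]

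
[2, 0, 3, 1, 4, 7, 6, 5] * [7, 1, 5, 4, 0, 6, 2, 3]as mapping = [0→5, 1→7, 2→4, 3→1, 4→0, 5→3, 6→2, 7→6]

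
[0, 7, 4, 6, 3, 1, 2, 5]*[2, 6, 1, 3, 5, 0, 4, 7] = [2, 7, 5, 4, 3, 6, 1, 0]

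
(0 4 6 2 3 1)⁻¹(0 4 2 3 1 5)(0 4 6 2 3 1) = (0 5 4 6 3 1)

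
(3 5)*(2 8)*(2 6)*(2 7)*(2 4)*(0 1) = (0 1) (2 8 6 7 4) (3 5) 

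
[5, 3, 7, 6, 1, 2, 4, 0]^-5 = [7, 4, 5, 1, 6, 0, 3, 2]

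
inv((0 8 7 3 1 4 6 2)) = (0 2 6 4 1 3 7 8)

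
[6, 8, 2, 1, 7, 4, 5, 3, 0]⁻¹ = [8, 3, 2, 7, 5, 6, 0, 4, 1]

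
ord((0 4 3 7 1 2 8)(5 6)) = 14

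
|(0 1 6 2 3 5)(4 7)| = 6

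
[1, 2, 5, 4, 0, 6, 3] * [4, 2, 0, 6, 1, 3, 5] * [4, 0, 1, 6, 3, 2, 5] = [1, 4, 6, 0, 3, 2, 5]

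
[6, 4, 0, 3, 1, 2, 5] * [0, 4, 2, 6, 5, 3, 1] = [1, 5, 0, 6, 4, 2, 3]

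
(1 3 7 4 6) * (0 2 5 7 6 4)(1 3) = (0 2 5 7)(3 6)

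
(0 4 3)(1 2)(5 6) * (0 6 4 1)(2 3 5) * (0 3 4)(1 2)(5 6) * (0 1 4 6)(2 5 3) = (0 5 1 6 4)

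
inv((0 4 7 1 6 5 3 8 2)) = (0 2 8 3 5 6 1 7 4)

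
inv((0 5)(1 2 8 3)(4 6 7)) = (0 5)(1 3 8 2)(4 7 6)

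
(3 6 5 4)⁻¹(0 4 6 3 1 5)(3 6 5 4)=(0 3 5 6 1 4)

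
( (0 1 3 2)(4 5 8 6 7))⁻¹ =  (0 2 3 1)(4 7 6 8 5)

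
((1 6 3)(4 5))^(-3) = (4 5)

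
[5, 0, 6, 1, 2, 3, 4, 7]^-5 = [1, 3, 6, 5, 2, 0, 4, 7]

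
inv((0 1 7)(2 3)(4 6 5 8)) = (0 7 1)(2 3)(4 8 5 6)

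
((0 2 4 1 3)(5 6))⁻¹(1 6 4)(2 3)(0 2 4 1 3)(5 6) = (0 4)(1 3 5)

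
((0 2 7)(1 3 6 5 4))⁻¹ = (0 7 2)(1 4 5 6 3)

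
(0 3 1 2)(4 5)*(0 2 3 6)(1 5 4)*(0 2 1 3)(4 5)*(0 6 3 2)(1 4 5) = (0 3 5 2 4 1 6)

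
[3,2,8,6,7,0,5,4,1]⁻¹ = [5,8,1,0,7,6,3,4,2]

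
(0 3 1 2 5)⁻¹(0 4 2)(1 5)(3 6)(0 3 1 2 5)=(0 2)(1 6)(3 4 5)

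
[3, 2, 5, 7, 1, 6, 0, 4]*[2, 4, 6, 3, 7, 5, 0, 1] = [3, 6, 5, 1, 4, 0, 2, 7]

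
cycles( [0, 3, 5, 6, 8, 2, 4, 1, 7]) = (1 3 6 4 8 7)(2 5)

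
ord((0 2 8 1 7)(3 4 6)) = 15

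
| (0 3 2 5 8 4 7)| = 7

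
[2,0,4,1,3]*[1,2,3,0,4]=[3,1,4,2,0]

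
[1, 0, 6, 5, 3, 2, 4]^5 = [1, 0, 2, 3, 4, 5, 6]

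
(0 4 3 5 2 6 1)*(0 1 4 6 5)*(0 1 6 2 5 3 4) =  (0 2 3 1 6)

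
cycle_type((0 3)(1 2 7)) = 2.3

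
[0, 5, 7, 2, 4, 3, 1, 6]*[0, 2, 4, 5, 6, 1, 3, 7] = [0, 1, 7, 4, 6, 5, 2, 3]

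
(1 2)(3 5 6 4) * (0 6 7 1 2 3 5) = (0 6 4 5 7 1 3)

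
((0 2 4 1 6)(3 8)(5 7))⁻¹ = (0 6 1 4 2)(3 8)(5 7)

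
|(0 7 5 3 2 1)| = 6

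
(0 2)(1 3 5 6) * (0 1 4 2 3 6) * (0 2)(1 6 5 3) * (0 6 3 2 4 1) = (1 5 4 6)(2 3)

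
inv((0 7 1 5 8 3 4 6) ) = (0 6 4 3 8 5 1 7) 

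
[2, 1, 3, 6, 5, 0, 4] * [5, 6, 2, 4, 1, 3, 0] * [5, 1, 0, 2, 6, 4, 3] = [0, 3, 6, 5, 2, 4, 1]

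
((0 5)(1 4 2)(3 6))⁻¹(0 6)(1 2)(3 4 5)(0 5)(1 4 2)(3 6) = (0 6 2)(1 4)(3 5)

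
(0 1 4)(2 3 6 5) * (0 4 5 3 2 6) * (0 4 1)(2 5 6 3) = (1 6 2 5 3 4)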